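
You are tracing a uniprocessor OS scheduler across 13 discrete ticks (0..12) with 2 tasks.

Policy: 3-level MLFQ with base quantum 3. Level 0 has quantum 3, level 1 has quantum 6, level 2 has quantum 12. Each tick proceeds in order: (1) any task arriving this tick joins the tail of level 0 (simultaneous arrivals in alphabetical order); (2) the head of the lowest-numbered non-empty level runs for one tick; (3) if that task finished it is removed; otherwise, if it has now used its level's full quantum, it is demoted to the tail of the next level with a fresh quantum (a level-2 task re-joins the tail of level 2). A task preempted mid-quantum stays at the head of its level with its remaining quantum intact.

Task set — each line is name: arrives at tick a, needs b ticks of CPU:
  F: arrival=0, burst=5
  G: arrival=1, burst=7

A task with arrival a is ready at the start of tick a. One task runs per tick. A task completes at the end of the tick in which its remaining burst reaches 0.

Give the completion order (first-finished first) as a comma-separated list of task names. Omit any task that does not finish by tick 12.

t=0: L0/L1/L2 = F/-/- → run F
t=1: L0/L1/L2 = FG/-/- → run F
t=2: L0/L1/L2 = FG/-/- → run F
t=3: L0/L1/L2 = G/F/- → run G
t=4: L0/L1/L2 = G/F/- → run G
t=5: L0/L1/L2 = G/F/- → run G
t=6: L0/L1/L2 = -/FG/- → run F
t=7: L0/L1/L2 = -/FG/- → run F
t=8: L0/L1/L2 = -/G/- → run G
t=9: L0/L1/L2 = -/G/- → run G
t=10: L0/L1/L2 = -/G/- → run G
t=11: L0/L1/L2 = -/G/- → run G
t=12: (idle)

completion order = F, G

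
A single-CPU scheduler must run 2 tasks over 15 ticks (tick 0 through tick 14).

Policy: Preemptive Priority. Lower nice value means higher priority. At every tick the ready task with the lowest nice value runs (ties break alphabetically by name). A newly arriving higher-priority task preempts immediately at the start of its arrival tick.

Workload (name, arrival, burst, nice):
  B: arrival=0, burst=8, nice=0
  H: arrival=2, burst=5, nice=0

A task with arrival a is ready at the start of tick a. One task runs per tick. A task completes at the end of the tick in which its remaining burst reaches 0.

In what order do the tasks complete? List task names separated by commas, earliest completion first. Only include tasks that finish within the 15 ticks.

completion order = B, H

t=0: ready={B} → run B
t=1: ready={B} → run B
t=2: ready={B,H} → run B
t=3: ready={B,H} → run B
t=4: ready={B,H} → run B
t=5: ready={B,H} → run B
t=6: ready={B,H} → run B
t=7: ready={B,H} → run B
t=8: ready={H} → run H
t=9: ready={H} → run H
t=10: ready={H} → run H
t=11: ready={H} → run H
t=12: ready={H} → run H
t=13: (idle)
t=14: (idle)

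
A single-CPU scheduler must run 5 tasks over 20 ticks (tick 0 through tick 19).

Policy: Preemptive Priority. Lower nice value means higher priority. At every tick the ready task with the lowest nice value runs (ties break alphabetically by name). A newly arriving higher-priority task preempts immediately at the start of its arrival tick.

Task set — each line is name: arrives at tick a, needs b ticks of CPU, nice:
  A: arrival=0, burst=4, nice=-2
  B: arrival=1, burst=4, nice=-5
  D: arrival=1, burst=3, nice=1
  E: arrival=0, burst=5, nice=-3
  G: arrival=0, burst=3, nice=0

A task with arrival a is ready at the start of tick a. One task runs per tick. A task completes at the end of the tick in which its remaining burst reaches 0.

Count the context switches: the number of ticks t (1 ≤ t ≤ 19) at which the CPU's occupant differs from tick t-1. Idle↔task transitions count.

context switches = 6

t=0: ready={A,E,G} → run E
t=1: ready={A,B,D,E,G} → run B
t=2: ready={A,B,D,E,G} → run B
t=3: ready={A,B,D,E,G} → run B
t=4: ready={A,B,D,E,G} → run B
t=5: ready={A,D,E,G} → run E
t=6: ready={A,D,E,G} → run E
t=7: ready={A,D,E,G} → run E
t=8: ready={A,D,E,G} → run E
t=9: ready={A,D,G} → run A
t=10: ready={A,D,G} → run A
t=11: ready={A,D,G} → run A
t=12: ready={A,D,G} → run A
t=13: ready={D,G} → run G
t=14: ready={D,G} → run G
t=15: ready={D,G} → run G
t=16: ready={D} → run D
t=17: ready={D} → run D
t=18: ready={D} → run D
t=19: (idle)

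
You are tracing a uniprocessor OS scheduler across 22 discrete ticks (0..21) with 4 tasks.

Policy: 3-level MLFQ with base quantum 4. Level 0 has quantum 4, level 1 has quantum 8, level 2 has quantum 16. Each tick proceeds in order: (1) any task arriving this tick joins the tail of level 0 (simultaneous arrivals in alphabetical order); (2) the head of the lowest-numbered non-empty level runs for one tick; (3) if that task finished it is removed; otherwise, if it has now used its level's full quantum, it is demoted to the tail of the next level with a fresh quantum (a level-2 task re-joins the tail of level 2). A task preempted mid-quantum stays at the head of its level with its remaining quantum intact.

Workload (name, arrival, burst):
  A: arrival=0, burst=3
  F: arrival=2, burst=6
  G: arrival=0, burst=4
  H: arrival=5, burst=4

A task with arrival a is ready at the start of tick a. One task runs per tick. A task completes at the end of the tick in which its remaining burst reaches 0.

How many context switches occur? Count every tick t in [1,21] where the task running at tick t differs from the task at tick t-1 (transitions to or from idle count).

context switches = 5

t=0: L0/L1/L2 = AG/-/- → run A
t=1: L0/L1/L2 = AG/-/- → run A
t=2: L0/L1/L2 = AGF/-/- → run A
t=3: L0/L1/L2 = GF/-/- → run G
t=4: L0/L1/L2 = GF/-/- → run G
t=5: L0/L1/L2 = GFH/-/- → run G
t=6: L0/L1/L2 = GFH/-/- → run G
t=7: L0/L1/L2 = FH/-/- → run F
t=8: L0/L1/L2 = FH/-/- → run F
t=9: L0/L1/L2 = FH/-/- → run F
t=10: L0/L1/L2 = FH/-/- → run F
t=11: L0/L1/L2 = H/F/- → run H
t=12: L0/L1/L2 = H/F/- → run H
t=13: L0/L1/L2 = H/F/- → run H
t=14: L0/L1/L2 = H/F/- → run H
t=15: L0/L1/L2 = -/F/- → run F
t=16: L0/L1/L2 = -/F/- → run F
t=17: (idle)
t=18: (idle)
t=19: (idle)
t=20: (idle)
t=21: (idle)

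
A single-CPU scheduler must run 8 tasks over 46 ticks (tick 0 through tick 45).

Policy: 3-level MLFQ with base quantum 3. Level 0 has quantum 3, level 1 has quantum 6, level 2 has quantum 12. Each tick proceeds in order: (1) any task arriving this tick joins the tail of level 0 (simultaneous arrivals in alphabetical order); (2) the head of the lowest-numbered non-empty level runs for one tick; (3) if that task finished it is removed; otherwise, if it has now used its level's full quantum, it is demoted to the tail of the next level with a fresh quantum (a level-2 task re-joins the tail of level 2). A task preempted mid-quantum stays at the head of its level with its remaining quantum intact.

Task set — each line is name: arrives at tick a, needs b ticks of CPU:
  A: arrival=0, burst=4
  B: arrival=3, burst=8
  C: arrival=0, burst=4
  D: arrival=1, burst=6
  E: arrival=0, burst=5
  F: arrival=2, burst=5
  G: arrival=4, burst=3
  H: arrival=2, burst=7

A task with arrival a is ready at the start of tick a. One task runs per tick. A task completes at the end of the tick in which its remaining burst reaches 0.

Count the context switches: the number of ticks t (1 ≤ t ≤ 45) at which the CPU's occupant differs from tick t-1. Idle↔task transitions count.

t=0: L0/L1/L2 = ACE/-/- → run A
t=1: L0/L1/L2 = ACED/-/- → run A
t=2: L0/L1/L2 = ACEDFH/-/- → run A
t=3: L0/L1/L2 = CEDFHB/A/- → run C
t=4: L0/L1/L2 = CEDFHBG/A/- → run C
t=5: L0/L1/L2 = CEDFHBG/A/- → run C
t=6: L0/L1/L2 = EDFHBG/AC/- → run E
t=7: L0/L1/L2 = EDFHBG/AC/- → run E
t=8: L0/L1/L2 = EDFHBG/AC/- → run E
t=9: L0/L1/L2 = DFHBG/ACE/- → run D
t=10: L0/L1/L2 = DFHBG/ACE/- → run D
t=11: L0/L1/L2 = DFHBG/ACE/- → run D
t=12: L0/L1/L2 = FHBG/ACED/- → run F
t=13: L0/L1/L2 = FHBG/ACED/- → run F
t=14: L0/L1/L2 = FHBG/ACED/- → run F
t=15: L0/L1/L2 = HBG/ACEDF/- → run H
t=16: L0/L1/L2 = HBG/ACEDF/- → run H
t=17: L0/L1/L2 = HBG/ACEDF/- → run H
t=18: L0/L1/L2 = BG/ACEDFH/- → run B
t=19: L0/L1/L2 = BG/ACEDFH/- → run B
t=20: L0/L1/L2 = BG/ACEDFH/- → run B
t=21: L0/L1/L2 = G/ACEDFHB/- → run G
t=22: L0/L1/L2 = G/ACEDFHB/- → run G
t=23: L0/L1/L2 = G/ACEDFHB/- → run G
t=24: L0/L1/L2 = -/ACEDFHB/- → run A
t=25: L0/L1/L2 = -/CEDFHB/- → run C
t=26: L0/L1/L2 = -/EDFHB/- → run E
t=27: L0/L1/L2 = -/EDFHB/- → run E
t=28: L0/L1/L2 = -/DFHB/- → run D
t=29: L0/L1/L2 = -/DFHB/- → run D
t=30: L0/L1/L2 = -/DFHB/- → run D
t=31: L0/L1/L2 = -/FHB/- → run F
t=32: L0/L1/L2 = -/FHB/- → run F
t=33: L0/L1/L2 = -/HB/- → run H
t=34: L0/L1/L2 = -/HB/- → run H
t=35: L0/L1/L2 = -/HB/- → run H
t=36: L0/L1/L2 = -/HB/- → run H
t=37: L0/L1/L2 = -/B/- → run B
t=38: L0/L1/L2 = -/B/- → run B
t=39: L0/L1/L2 = -/B/- → run B
t=40: L0/L1/L2 = -/B/- → run B
t=41: L0/L1/L2 = -/B/- → run B
t=42: (idle)
t=43: (idle)
t=44: (idle)
t=45: (idle)

context switches = 15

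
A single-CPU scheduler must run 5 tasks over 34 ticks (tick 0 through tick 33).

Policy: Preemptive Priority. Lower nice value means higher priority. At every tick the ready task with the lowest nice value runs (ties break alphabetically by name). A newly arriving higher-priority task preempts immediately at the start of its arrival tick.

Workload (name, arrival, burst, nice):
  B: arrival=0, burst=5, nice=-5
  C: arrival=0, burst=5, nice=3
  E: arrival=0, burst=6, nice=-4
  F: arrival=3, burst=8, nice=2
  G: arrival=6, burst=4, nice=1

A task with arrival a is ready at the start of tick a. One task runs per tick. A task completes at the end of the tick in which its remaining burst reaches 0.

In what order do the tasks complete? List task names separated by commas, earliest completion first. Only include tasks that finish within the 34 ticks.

completion order = B, E, G, F, C

t=0: ready={B,C,E} → run B
t=1: ready={B,C,E} → run B
t=2: ready={B,C,E} → run B
t=3: ready={B,C,E,F} → run B
t=4: ready={B,C,E,F} → run B
t=5: ready={C,E,F} → run E
t=6: ready={C,E,F,G} → run E
t=7: ready={C,E,F,G} → run E
t=8: ready={C,E,F,G} → run E
t=9: ready={C,E,F,G} → run E
t=10: ready={C,E,F,G} → run E
t=11: ready={C,F,G} → run G
t=12: ready={C,F,G} → run G
t=13: ready={C,F,G} → run G
t=14: ready={C,F,G} → run G
t=15: ready={C,F} → run F
t=16: ready={C,F} → run F
t=17: ready={C,F} → run F
t=18: ready={C,F} → run F
t=19: ready={C,F} → run F
t=20: ready={C,F} → run F
t=21: ready={C,F} → run F
t=22: ready={C,F} → run F
t=23: ready={C} → run C
t=24: ready={C} → run C
t=25: ready={C} → run C
t=26: ready={C} → run C
t=27: ready={C} → run C
t=28: (idle)
t=29: (idle)
t=30: (idle)
t=31: (idle)
t=32: (idle)
t=33: (idle)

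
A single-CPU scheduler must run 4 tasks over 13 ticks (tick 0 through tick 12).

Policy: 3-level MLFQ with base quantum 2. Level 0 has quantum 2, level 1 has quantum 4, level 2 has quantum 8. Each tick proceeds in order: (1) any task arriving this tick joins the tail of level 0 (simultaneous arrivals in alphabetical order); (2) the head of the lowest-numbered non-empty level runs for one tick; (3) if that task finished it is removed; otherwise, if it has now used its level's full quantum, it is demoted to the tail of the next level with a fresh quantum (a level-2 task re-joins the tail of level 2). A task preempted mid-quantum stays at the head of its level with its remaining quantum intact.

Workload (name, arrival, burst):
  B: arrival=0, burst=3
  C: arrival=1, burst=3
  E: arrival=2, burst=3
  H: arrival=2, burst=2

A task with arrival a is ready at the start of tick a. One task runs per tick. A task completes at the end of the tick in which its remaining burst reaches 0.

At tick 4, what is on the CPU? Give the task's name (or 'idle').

running at tick 4 = E

t=0: L0/L1/L2 = B/-/- → run B
t=1: L0/L1/L2 = BC/-/- → run B
t=2: L0/L1/L2 = CEH/B/- → run C
t=3: L0/L1/L2 = CEH/B/- → run C
t=4: L0/L1/L2 = EH/BC/- → run E
t=5: L0/L1/L2 = EH/BC/- → run E
t=6: L0/L1/L2 = H/BCE/- → run H
t=7: L0/L1/L2 = H/BCE/- → run H
t=8: L0/L1/L2 = -/BCE/- → run B
t=9: L0/L1/L2 = -/CE/- → run C
t=10: L0/L1/L2 = -/E/- → run E
t=11: (idle)
t=12: (idle)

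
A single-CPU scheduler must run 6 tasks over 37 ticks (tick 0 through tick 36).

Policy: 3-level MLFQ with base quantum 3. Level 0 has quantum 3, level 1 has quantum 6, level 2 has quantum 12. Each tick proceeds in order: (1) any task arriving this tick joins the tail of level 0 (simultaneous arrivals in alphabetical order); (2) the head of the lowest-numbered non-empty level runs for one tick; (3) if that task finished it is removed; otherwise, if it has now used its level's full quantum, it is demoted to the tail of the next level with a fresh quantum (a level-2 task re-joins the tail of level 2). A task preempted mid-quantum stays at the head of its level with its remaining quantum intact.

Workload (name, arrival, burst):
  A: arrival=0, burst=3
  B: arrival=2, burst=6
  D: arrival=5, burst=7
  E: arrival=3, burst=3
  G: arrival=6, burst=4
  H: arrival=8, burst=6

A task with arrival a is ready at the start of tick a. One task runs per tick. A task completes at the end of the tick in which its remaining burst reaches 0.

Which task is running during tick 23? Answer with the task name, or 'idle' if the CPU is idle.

running at tick 23 = D

t=0: L0/L1/L2 = A/-/- → run A
t=1: L0/L1/L2 = A/-/- → run A
t=2: L0/L1/L2 = AB/-/- → run A
t=3: L0/L1/L2 = BE/-/- → run B
t=4: L0/L1/L2 = BE/-/- → run B
t=5: L0/L1/L2 = BED/-/- → run B
t=6: L0/L1/L2 = EDG/B/- → run E
t=7: L0/L1/L2 = EDG/B/- → run E
t=8: L0/L1/L2 = EDGH/B/- → run E
t=9: L0/L1/L2 = DGH/B/- → run D
t=10: L0/L1/L2 = DGH/B/- → run D
t=11: L0/L1/L2 = DGH/B/- → run D
t=12: L0/L1/L2 = GH/BD/- → run G
t=13: L0/L1/L2 = GH/BD/- → run G
t=14: L0/L1/L2 = GH/BD/- → run G
t=15: L0/L1/L2 = H/BDG/- → run H
t=16: L0/L1/L2 = H/BDG/- → run H
t=17: L0/L1/L2 = H/BDG/- → run H
t=18: L0/L1/L2 = -/BDGH/- → run B
t=19: L0/L1/L2 = -/BDGH/- → run B
t=20: L0/L1/L2 = -/BDGH/- → run B
t=21: L0/L1/L2 = -/DGH/- → run D
t=22: L0/L1/L2 = -/DGH/- → run D
t=23: L0/L1/L2 = -/DGH/- → run D
t=24: L0/L1/L2 = -/DGH/- → run D
t=25: L0/L1/L2 = -/GH/- → run G
t=26: L0/L1/L2 = -/H/- → run H
t=27: L0/L1/L2 = -/H/- → run H
t=28: L0/L1/L2 = -/H/- → run H
t=29: (idle)
t=30: (idle)
t=31: (idle)
t=32: (idle)
t=33: (idle)
t=34: (idle)
t=35: (idle)
t=36: (idle)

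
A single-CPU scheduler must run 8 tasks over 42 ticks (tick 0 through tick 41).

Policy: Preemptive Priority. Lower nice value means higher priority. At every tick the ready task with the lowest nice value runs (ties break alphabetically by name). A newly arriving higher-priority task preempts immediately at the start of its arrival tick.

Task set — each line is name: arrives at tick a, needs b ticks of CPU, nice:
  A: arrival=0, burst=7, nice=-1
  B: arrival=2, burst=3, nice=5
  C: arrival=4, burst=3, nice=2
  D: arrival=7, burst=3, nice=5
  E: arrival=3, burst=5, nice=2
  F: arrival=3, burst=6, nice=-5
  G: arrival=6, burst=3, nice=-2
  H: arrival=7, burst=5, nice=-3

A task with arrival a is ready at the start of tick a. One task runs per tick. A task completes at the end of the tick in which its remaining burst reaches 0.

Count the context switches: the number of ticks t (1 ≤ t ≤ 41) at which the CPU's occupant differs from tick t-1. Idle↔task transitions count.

context switches = 9

t=0: ready={A} → run A
t=1: ready={A} → run A
t=2: ready={A,B} → run A
t=3: ready={A,B,E,F} → run F
t=4: ready={A,B,C,E,F} → run F
t=5: ready={A,B,C,E,F} → run F
t=6: ready={A,B,C,E,F,G} → run F
t=7: ready={A,B,C,D,E,F,G,H} → run F
t=8: ready={A,B,C,D,E,F,G,H} → run F
t=9: ready={A,B,C,D,E,G,H} → run H
t=10: ready={A,B,C,D,E,G,H} → run H
t=11: ready={A,B,C,D,E,G,H} → run H
t=12: ready={A,B,C,D,E,G,H} → run H
t=13: ready={A,B,C,D,E,G,H} → run H
t=14: ready={A,B,C,D,E,G} → run G
t=15: ready={A,B,C,D,E,G} → run G
t=16: ready={A,B,C,D,E,G} → run G
t=17: ready={A,B,C,D,E} → run A
t=18: ready={A,B,C,D,E} → run A
t=19: ready={A,B,C,D,E} → run A
t=20: ready={A,B,C,D,E} → run A
t=21: ready={B,C,D,E} → run C
t=22: ready={B,C,D,E} → run C
t=23: ready={B,C,D,E} → run C
t=24: ready={B,D,E} → run E
t=25: ready={B,D,E} → run E
t=26: ready={B,D,E} → run E
t=27: ready={B,D,E} → run E
t=28: ready={B,D,E} → run E
t=29: ready={B,D} → run B
t=30: ready={B,D} → run B
t=31: ready={B,D} → run B
t=32: ready={D} → run D
t=33: ready={D} → run D
t=34: ready={D} → run D
t=35: (idle)
t=36: (idle)
t=37: (idle)
t=38: (idle)
t=39: (idle)
t=40: (idle)
t=41: (idle)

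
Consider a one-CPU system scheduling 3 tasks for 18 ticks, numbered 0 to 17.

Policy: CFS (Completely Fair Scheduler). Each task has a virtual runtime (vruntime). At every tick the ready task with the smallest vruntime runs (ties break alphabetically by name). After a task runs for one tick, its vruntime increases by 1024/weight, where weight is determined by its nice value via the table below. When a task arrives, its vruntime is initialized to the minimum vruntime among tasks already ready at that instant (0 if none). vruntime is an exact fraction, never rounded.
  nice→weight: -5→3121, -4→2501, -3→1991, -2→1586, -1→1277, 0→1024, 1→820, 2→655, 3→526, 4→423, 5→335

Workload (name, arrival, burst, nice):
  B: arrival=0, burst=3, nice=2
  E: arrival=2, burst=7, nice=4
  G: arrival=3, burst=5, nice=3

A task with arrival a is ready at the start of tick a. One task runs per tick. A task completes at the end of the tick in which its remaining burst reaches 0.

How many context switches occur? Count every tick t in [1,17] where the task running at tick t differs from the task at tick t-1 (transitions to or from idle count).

context switches = 10

t=0: vr[B=0] → run B
t=1: vr[B=1024/655] → run B
t=2: vr[B=2048/655 E=2048/655] → run B
t=3: vr[E=2048/655 G=2048/655] → run E
t=4: vr[E=1537024/277065 G=2048/655] → run G
t=5: vr[E=1537024/277065 G=873984/172265] → run G
t=6: vr[E=1537024/277065 G=1209344/172265] → run E
t=7: vr[E=2207744/277065 G=1209344/172265] → run G
t=8: vr[E=2207744/277065 G=1544704/172265] → run E
t=9: vr[E=959488/92355 G=1544704/172265] → run G
t=10: vr[E=959488/92355 G=1880064/172265] → run E
t=11: vr[E=3549184/277065 G=1880064/172265] → run G
t=12: vr[E=3549184/277065] → run E
t=13: vr[E=4219904/277065] → run E
t=14: vr[E=1630208/92355] → run E
t=15: (idle)
t=16: (idle)
t=17: (idle)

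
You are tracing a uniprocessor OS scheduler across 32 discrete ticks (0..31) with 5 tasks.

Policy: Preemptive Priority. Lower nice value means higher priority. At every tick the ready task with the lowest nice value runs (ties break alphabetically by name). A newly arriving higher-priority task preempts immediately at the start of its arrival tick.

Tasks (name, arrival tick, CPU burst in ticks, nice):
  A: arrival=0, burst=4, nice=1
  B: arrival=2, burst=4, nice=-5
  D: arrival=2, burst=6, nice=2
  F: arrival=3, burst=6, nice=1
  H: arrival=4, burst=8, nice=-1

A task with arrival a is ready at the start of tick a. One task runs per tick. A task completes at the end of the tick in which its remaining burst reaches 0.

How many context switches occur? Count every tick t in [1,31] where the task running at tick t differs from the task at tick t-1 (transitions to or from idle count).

context switches = 6

t=0: ready={A} → run A
t=1: ready={A} → run A
t=2: ready={A,B,D} → run B
t=3: ready={A,B,D,F} → run B
t=4: ready={A,B,D,F,H} → run B
t=5: ready={A,B,D,F,H} → run B
t=6: ready={A,D,F,H} → run H
t=7: ready={A,D,F,H} → run H
t=8: ready={A,D,F,H} → run H
t=9: ready={A,D,F,H} → run H
t=10: ready={A,D,F,H} → run H
t=11: ready={A,D,F,H} → run H
t=12: ready={A,D,F,H} → run H
t=13: ready={A,D,F,H} → run H
t=14: ready={A,D,F} → run A
t=15: ready={A,D,F} → run A
t=16: ready={D,F} → run F
t=17: ready={D,F} → run F
t=18: ready={D,F} → run F
t=19: ready={D,F} → run F
t=20: ready={D,F} → run F
t=21: ready={D,F} → run F
t=22: ready={D} → run D
t=23: ready={D} → run D
t=24: ready={D} → run D
t=25: ready={D} → run D
t=26: ready={D} → run D
t=27: ready={D} → run D
t=28: (idle)
t=29: (idle)
t=30: (idle)
t=31: (idle)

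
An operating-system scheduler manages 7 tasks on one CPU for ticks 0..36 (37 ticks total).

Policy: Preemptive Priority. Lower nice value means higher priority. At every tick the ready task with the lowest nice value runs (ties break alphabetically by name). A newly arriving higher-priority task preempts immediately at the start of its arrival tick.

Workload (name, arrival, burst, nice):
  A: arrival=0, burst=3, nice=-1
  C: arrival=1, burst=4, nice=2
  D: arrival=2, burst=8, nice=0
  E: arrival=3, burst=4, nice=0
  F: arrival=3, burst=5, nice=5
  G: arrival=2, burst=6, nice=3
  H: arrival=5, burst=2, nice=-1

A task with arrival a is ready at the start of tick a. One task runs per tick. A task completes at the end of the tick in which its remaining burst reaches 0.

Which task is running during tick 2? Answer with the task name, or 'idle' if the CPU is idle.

t=0: ready={A} → run A
t=1: ready={A,C} → run A
t=2: ready={A,C,D,G} → run A
t=3: ready={C,D,E,F,G} → run D
t=4: ready={C,D,E,F,G} → run D
t=5: ready={C,D,E,F,G,H} → run H
t=6: ready={C,D,E,F,G,H} → run H
t=7: ready={C,D,E,F,G} → run D
t=8: ready={C,D,E,F,G} → run D
t=9: ready={C,D,E,F,G} → run D
t=10: ready={C,D,E,F,G} → run D
t=11: ready={C,D,E,F,G} → run D
t=12: ready={C,D,E,F,G} → run D
t=13: ready={C,E,F,G} → run E
t=14: ready={C,E,F,G} → run E
t=15: ready={C,E,F,G} → run E
t=16: ready={C,E,F,G} → run E
t=17: ready={C,F,G} → run C
t=18: ready={C,F,G} → run C
t=19: ready={C,F,G} → run C
t=20: ready={C,F,G} → run C
t=21: ready={F,G} → run G
t=22: ready={F,G} → run G
t=23: ready={F,G} → run G
t=24: ready={F,G} → run G
t=25: ready={F,G} → run G
t=26: ready={F,G} → run G
t=27: ready={F} → run F
t=28: ready={F} → run F
t=29: ready={F} → run F
t=30: ready={F} → run F
t=31: ready={F} → run F
t=32: (idle)
t=33: (idle)
t=34: (idle)
t=35: (idle)
t=36: (idle)

running at tick 2 = A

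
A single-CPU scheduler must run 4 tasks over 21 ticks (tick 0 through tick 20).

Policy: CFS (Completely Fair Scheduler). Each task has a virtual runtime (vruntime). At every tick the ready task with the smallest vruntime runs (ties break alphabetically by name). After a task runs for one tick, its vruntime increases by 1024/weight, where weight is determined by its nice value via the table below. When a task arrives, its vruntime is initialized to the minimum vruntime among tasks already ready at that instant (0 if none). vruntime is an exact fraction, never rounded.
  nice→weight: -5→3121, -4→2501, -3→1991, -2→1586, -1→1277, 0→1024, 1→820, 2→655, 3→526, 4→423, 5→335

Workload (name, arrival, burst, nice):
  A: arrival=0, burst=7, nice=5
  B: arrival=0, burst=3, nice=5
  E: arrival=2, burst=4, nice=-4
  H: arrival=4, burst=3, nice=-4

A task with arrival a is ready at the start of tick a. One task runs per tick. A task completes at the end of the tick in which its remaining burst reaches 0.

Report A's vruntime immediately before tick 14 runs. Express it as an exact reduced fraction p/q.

vruntime(A, start of tick 14) = 4096/335

t=0: vr[A=0 B=0] → run A
t=1: vr[A=1024/335 B=0] → run B
t=2: vr[A=1024/335 B=1024/335 E=1024/335] → run A
t=3: vr[A=2048/335 B=1024/335 E=1024/335] → run B
t=4: vr[A=2048/335 B=2048/335 E=1024/335 H=1024/335] → run E
t=5: vr[A=2048/335 B=2048/335 E=2904064/837835 H=1024/335] → run H
t=6: vr[A=2048/335 B=2048/335 E=2904064/837835 H=2904064/837835] → run E
t=7: vr[A=2048/335 B=2048/335 E=3247104/837835 H=2904064/837835] → run H
t=8: vr[A=2048/335 B=2048/335 E=3247104/837835 H=3247104/837835] → run E
t=9: vr[A=2048/335 B=2048/335 E=3590144/837835 H=3247104/837835] → run H
t=10: vr[A=2048/335 B=2048/335 E=3590144/837835] → run E
t=11: vr[A=2048/335 B=2048/335] → run A
t=12: vr[A=3072/335 B=2048/335] → run B
t=13: vr[A=3072/335] → run A
t=14: vr[A=4096/335] → run A
t=15: vr[A=1024/67] → run A
t=16: vr[A=6144/335] → run A
t=17: (idle)
t=18: (idle)
t=19: (idle)
t=20: (idle)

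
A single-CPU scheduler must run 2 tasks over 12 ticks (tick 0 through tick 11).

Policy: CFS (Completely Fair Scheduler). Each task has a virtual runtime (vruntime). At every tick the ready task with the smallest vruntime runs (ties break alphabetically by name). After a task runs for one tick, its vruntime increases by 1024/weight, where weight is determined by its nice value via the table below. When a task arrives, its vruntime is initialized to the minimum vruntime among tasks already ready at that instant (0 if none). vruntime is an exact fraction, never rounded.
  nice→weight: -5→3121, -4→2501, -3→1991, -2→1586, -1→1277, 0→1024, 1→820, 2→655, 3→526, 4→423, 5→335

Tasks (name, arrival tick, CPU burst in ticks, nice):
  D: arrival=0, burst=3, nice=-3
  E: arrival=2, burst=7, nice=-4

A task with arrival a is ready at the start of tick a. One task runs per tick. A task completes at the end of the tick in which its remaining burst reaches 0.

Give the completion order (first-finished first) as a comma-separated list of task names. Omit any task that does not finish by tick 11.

completion order = D, E

t=0: vr[D=0] → run D
t=1: vr[D=1024/1991] → run D
t=2: vr[D=2048/1991 E=2048/1991] → run D
t=3: vr[E=2048/1991] → run E
t=4: vr[E=7160832/4979491] → run E
t=5: vr[E=9199616/4979491] → run E
t=6: vr[E=11238400/4979491] → run E
t=7: vr[E=13277184/4979491] → run E
t=8: vr[E=15315968/4979491] → run E
t=9: vr[E=17354752/4979491] → run E
t=10: (idle)
t=11: (idle)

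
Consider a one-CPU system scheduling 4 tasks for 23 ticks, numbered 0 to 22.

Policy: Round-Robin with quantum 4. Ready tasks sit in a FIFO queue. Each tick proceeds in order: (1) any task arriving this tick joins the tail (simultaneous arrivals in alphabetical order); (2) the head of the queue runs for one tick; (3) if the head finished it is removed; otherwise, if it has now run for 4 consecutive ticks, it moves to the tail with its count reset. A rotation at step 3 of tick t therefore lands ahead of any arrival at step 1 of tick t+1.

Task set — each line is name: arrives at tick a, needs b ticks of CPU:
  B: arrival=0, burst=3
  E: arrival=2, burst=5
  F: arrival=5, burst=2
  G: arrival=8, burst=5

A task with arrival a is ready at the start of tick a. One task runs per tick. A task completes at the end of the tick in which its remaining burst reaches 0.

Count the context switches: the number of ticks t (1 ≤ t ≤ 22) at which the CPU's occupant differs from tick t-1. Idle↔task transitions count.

context switches = 5

t=0: queue=[B] q_used=0 → run B
t=1: queue=[B] q_used=1 → run B
t=2: queue=[B,E] q_used=2 → run B
t=3: queue=[E] q_used=0 → run E
t=4: queue=[E] q_used=1 → run E
t=5: queue=[E,F] q_used=2 → run E
t=6: queue=[E,F] q_used=3 → run E
t=7: queue=[F,E] q_used=0 → run F
t=8: queue=[F,E,G] q_used=1 → run F
t=9: queue=[E,G] q_used=0 → run E
t=10: queue=[G] q_used=0 → run G
t=11: queue=[G] q_used=1 → run G
t=12: queue=[G] q_used=2 → run G
t=13: queue=[G] q_used=3 → run G
t=14: queue=[G] q_used=0 → run G
t=15: (idle)
t=16: (idle)
t=17: (idle)
t=18: (idle)
t=19: (idle)
t=20: (idle)
t=21: (idle)
t=22: (idle)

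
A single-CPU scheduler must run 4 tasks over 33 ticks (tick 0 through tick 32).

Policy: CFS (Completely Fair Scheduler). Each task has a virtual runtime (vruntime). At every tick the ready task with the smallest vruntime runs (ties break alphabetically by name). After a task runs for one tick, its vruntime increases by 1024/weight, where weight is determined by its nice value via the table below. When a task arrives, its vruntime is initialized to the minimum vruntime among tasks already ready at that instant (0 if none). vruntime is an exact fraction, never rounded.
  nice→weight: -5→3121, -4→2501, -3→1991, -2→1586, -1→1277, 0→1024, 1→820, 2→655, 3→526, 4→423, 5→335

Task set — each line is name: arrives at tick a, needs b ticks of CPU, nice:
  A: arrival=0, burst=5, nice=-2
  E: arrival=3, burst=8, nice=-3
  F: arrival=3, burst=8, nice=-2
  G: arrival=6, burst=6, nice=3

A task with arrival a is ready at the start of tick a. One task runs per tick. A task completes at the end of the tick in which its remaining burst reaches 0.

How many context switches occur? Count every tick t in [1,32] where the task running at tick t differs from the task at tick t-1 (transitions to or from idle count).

t=0: vr[A=0] → run A
t=1: vr[A=512/793] → run A
t=2: vr[A=1024/793] → run A
t=3: vr[A=1536/793 E=1536/793 F=1536/793] → run A
t=4: vr[A=2048/793 E=1536/793 F=1536/793] → run E
t=5: vr[A=2048/793 E=3870208/1578863 F=1536/793] → run F
t=6: vr[A=2048/793 E=3870208/1578863 F=2048/793 G=3870208/1578863] → run E
t=7: vr[A=2048/793 E=4682240/1578863 F=2048/793 G=3870208/1578863] → run G
t=8: vr[A=2048/793 E=4682240/1578863 F=2048/793 G=1826242560/415240969] → run A
t=9: vr[E=4682240/1578863 F=2048/793 G=1826242560/415240969] → run F
t=10: vr[E=4682240/1578863 F=2560/793 G=1826242560/415240969] → run E
t=11: vr[E=5494272/1578863 F=2560/793 G=1826242560/415240969] → run F
t=12: vr[E=5494272/1578863 F=3072/793 G=1826242560/415240969] → run E
t=13: vr[E=6306304/1578863 F=3072/793 G=1826242560/415240969] → run F
t=14: vr[E=6306304/1578863 F=3584/793 G=1826242560/415240969] → run E
t=15: vr[E=7118336/1578863 F=3584/793 G=1826242560/415240969] → run G
t=16: vr[E=7118336/1578863 F=3584/793 G=2634620416/415240969] → run E
t=17: vr[E=7930368/1578863 F=3584/793 G=2634620416/415240969] → run F
t=18: vr[E=7930368/1578863 F=4096/793 G=2634620416/415240969] → run E
t=19: vr[E=8742400/1578863 F=4096/793 G=2634620416/415240969] → run F
t=20: vr[E=8742400/1578863 F=4608/793 G=2634620416/415240969] → run E
t=21: vr[F=4608/793 G=2634620416/415240969] → run F
t=22: vr[F=5120/793 G=2634620416/415240969] → run G
t=23: vr[F=5120/793 G=3442998272/415240969] → run F
t=24: vr[G=3442998272/415240969] → run G
t=25: vr[G=4251376128/415240969] → run G
t=26: vr[G=5059753984/415240969] → run G
t=27: (idle)
t=28: (idle)
t=29: (idle)
t=30: (idle)
t=31: (idle)
t=32: (idle)

context switches = 22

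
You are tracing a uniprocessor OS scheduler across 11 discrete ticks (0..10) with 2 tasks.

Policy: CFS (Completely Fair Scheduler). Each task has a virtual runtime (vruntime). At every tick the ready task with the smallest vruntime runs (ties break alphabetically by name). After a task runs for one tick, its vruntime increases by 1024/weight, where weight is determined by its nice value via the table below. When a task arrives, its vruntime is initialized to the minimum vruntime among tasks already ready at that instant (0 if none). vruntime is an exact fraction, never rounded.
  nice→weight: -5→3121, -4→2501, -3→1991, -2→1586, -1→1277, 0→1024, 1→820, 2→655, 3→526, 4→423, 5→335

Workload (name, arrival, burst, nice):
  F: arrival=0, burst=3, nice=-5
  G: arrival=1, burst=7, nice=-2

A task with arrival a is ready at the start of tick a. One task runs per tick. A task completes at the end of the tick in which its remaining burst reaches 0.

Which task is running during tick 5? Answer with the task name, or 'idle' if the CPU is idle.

t=0: vr[F=0] → run F
t=1: vr[F=1024/3121 G=1024/3121] → run F
t=2: vr[F=2048/3121 G=1024/3121] → run G
t=3: vr[F=2048/3121 G=2409984/2474953] → run F
t=4: vr[G=2409984/2474953] → run G
t=5: vr[G=4007936/2474953] → run G
t=6: vr[G=5605888/2474953] → run G
t=7: vr[G=7203840/2474953] → run G
t=8: vr[G=8801792/2474953] → run G
t=9: vr[G=10399744/2474953] → run G
t=10: (idle)

running at tick 5 = G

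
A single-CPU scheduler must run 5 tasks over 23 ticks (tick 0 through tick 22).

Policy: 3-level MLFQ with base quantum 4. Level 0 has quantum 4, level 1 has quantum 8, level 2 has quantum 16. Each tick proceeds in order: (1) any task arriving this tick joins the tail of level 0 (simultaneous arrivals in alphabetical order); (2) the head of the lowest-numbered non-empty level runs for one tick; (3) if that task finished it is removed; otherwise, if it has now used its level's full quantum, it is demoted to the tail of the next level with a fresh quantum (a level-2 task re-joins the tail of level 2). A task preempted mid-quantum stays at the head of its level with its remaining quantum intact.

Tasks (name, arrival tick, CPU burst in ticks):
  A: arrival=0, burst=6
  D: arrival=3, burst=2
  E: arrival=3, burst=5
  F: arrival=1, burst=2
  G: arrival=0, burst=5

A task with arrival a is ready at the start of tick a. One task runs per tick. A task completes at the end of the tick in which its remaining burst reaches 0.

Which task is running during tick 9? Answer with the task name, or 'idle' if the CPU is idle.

t=0: L0/L1/L2 = AG/-/- → run A
t=1: L0/L1/L2 = AGF/-/- → run A
t=2: L0/L1/L2 = AGF/-/- → run A
t=3: L0/L1/L2 = AGFDE/-/- → run A
t=4: L0/L1/L2 = GFDE/A/- → run G
t=5: L0/L1/L2 = GFDE/A/- → run G
t=6: L0/L1/L2 = GFDE/A/- → run G
t=7: L0/L1/L2 = GFDE/A/- → run G
t=8: L0/L1/L2 = FDE/AG/- → run F
t=9: L0/L1/L2 = FDE/AG/- → run F
t=10: L0/L1/L2 = DE/AG/- → run D
t=11: L0/L1/L2 = DE/AG/- → run D
t=12: L0/L1/L2 = E/AG/- → run E
t=13: L0/L1/L2 = E/AG/- → run E
t=14: L0/L1/L2 = E/AG/- → run E
t=15: L0/L1/L2 = E/AG/- → run E
t=16: L0/L1/L2 = -/AGE/- → run A
t=17: L0/L1/L2 = -/AGE/- → run A
t=18: L0/L1/L2 = -/GE/- → run G
t=19: L0/L1/L2 = -/E/- → run E
t=20: (idle)
t=21: (idle)
t=22: (idle)

running at tick 9 = F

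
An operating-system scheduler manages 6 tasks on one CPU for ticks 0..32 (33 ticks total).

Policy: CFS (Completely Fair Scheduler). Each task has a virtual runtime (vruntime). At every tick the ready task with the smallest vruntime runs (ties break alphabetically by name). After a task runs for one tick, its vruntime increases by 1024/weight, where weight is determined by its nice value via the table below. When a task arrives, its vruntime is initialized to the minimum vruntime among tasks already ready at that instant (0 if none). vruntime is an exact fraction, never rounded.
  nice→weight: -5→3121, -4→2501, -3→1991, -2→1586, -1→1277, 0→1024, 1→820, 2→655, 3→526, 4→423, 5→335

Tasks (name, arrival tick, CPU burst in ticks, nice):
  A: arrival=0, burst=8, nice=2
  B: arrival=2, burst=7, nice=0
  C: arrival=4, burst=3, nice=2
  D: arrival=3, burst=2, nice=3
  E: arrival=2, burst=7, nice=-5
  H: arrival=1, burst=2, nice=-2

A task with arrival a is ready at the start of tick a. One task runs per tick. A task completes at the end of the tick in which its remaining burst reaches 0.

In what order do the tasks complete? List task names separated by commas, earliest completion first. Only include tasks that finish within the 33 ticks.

t=0: vr[A=0] → run A
t=1: vr[A=1024/655 H=1024/655] → run A
t=2: vr[A=2048/655 B=1024/655 E=1024/655 H=1024/655] → run B
t=3: vr[A=2048/655 B=1679/655 D=1024/655 E=1024/655 H=1024/655] → run D
t=4: vr[A=2048/655 B=1679/655 C=1024/655 D=604672/172265 E=1024/655 H=1024/655] → run C
t=5: vr[A=2048/655 B=1679/655 C=2048/655 D=604672/172265 E=1024/655 H=1024/655] → run E
t=6: vr[A=2048/655 B=1679/655 C=2048/655 D=604672/172265 E=3866624/2044255 H=1024/655] → run H
t=7: vr[A=2048/655 B=1679/655 C=2048/655 D=604672/172265 E=3866624/2044255 H=1147392/519415] → run E
t=8: vr[A=2048/655 B=1679/655 C=2048/655 D=604672/172265 E=4537344/2044255 H=1147392/519415] → run H
t=9: vr[A=2048/655 B=1679/655 C=2048/655 D=604672/172265 E=4537344/2044255] → run E
t=10: vr[A=2048/655 B=1679/655 C=2048/655 D=604672/172265 E=5208064/2044255] → run E
t=11: vr[A=2048/655 B=1679/655 C=2048/655 D=604672/172265 E=5878784/2044255] → run B
t=12: vr[A=2048/655 B=2334/655 C=2048/655 D=604672/172265 E=5878784/2044255] → run E
t=13: vr[A=2048/655 B=2334/655 C=2048/655 D=604672/172265 E=6549504/2044255] → run A
t=14: vr[A=3072/655 B=2334/655 C=2048/655 D=604672/172265 E=6549504/2044255] → run C
t=15: vr[A=3072/655 B=2334/655 C=3072/655 D=604672/172265 E=6549504/2044255] → run E
t=16: vr[A=3072/655 B=2334/655 C=3072/655 D=604672/172265 E=7220224/2044255] → run D
t=17: vr[A=3072/655 B=2334/655 C=3072/655 E=7220224/2044255] → run E
t=18: vr[A=3072/655 B=2334/655 C=3072/655] → run B
t=19: vr[A=3072/655 B=2989/655 C=3072/655] → run B
t=20: vr[A=3072/655 B=3644/655 C=3072/655] → run A
t=21: vr[A=4096/655 B=3644/655 C=3072/655] → run C
t=22: vr[A=4096/655 B=3644/655] → run B
t=23: vr[A=4096/655 B=4299/655] → run A
t=24: vr[A=1024/131 B=4299/655] → run B
t=25: vr[A=1024/131 B=4954/655] → run B
t=26: vr[A=1024/131] → run A
t=27: vr[A=6144/655] → run A
t=28: vr[A=7168/655] → run A
t=29: (idle)
t=30: (idle)
t=31: (idle)
t=32: (idle)

completion order = H, D, E, C, B, A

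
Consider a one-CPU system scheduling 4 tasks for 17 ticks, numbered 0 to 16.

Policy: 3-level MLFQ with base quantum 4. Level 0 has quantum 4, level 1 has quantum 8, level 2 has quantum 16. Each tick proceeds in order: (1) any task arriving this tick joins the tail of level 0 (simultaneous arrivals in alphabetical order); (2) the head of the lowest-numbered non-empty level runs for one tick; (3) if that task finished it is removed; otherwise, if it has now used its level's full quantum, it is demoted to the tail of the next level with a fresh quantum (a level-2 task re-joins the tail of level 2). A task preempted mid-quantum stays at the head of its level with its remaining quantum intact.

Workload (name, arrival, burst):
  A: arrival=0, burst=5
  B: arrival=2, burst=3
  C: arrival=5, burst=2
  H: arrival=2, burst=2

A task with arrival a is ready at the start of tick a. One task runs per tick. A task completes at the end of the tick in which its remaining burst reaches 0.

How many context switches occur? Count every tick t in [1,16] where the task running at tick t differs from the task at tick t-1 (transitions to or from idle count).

context switches = 5

t=0: L0/L1/L2 = A/-/- → run A
t=1: L0/L1/L2 = A/-/- → run A
t=2: L0/L1/L2 = ABH/-/- → run A
t=3: L0/L1/L2 = ABH/-/- → run A
t=4: L0/L1/L2 = BH/A/- → run B
t=5: L0/L1/L2 = BHC/A/- → run B
t=6: L0/L1/L2 = BHC/A/- → run B
t=7: L0/L1/L2 = HC/A/- → run H
t=8: L0/L1/L2 = HC/A/- → run H
t=9: L0/L1/L2 = C/A/- → run C
t=10: L0/L1/L2 = C/A/- → run C
t=11: L0/L1/L2 = -/A/- → run A
t=12: (idle)
t=13: (idle)
t=14: (idle)
t=15: (idle)
t=16: (idle)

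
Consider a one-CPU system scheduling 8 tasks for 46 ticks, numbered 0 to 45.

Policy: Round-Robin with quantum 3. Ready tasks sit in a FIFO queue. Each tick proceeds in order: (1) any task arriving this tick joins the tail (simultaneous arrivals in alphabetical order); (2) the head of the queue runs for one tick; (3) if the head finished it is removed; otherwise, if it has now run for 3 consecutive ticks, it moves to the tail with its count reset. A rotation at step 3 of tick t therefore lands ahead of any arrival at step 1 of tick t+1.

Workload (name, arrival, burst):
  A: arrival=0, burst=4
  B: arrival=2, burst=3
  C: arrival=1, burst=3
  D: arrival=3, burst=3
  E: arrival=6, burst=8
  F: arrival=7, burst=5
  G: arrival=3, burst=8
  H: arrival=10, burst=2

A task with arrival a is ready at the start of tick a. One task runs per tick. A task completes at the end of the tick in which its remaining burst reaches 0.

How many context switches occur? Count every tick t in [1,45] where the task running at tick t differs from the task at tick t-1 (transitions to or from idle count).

context switches = 14

t=0: queue=[A] q_used=0 → run A
t=1: queue=[A,C] q_used=1 → run A
t=2: queue=[A,C,B] q_used=2 → run A
t=3: queue=[C,B,A,D,G] q_used=0 → run C
t=4: queue=[C,B,A,D,G] q_used=1 → run C
t=5: queue=[C,B,A,D,G] q_used=2 → run C
t=6: queue=[B,A,D,G,E] q_used=0 → run B
t=7: queue=[B,A,D,G,E,F] q_used=1 → run B
t=8: queue=[B,A,D,G,E,F] q_used=2 → run B
t=9: queue=[A,D,G,E,F] q_used=0 → run A
t=10: queue=[D,G,E,F,H] q_used=0 → run D
t=11: queue=[D,G,E,F,H] q_used=1 → run D
t=12: queue=[D,G,E,F,H] q_used=2 → run D
t=13: queue=[G,E,F,H] q_used=0 → run G
t=14: queue=[G,E,F,H] q_used=1 → run G
t=15: queue=[G,E,F,H] q_used=2 → run G
t=16: queue=[E,F,H,G] q_used=0 → run E
t=17: queue=[E,F,H,G] q_used=1 → run E
t=18: queue=[E,F,H,G] q_used=2 → run E
t=19: queue=[F,H,G,E] q_used=0 → run F
t=20: queue=[F,H,G,E] q_used=1 → run F
t=21: queue=[F,H,G,E] q_used=2 → run F
t=22: queue=[H,G,E,F] q_used=0 → run H
t=23: queue=[H,G,E,F] q_used=1 → run H
t=24: queue=[G,E,F] q_used=0 → run G
t=25: queue=[G,E,F] q_used=1 → run G
t=26: queue=[G,E,F] q_used=2 → run G
t=27: queue=[E,F,G] q_used=0 → run E
t=28: queue=[E,F,G] q_used=1 → run E
t=29: queue=[E,F,G] q_used=2 → run E
t=30: queue=[F,G,E] q_used=0 → run F
t=31: queue=[F,G,E] q_used=1 → run F
t=32: queue=[G,E] q_used=0 → run G
t=33: queue=[G,E] q_used=1 → run G
t=34: queue=[E] q_used=0 → run E
t=35: queue=[E] q_used=1 → run E
t=36: (idle)
t=37: (idle)
t=38: (idle)
t=39: (idle)
t=40: (idle)
t=41: (idle)
t=42: (idle)
t=43: (idle)
t=44: (idle)
t=45: (idle)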